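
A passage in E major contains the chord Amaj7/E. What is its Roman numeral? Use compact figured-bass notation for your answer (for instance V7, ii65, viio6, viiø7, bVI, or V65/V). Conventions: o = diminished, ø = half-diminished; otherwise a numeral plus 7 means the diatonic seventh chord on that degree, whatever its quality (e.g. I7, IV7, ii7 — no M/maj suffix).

IV43

Stacked in thirds the chord is A-C#-E-G#: a major seventh chord on A.
A is scale degree 4 in E major, and a major seventh chord on that degree is written IV7.
With E in the bass the chord is in second inversion, so the figured bass is 43.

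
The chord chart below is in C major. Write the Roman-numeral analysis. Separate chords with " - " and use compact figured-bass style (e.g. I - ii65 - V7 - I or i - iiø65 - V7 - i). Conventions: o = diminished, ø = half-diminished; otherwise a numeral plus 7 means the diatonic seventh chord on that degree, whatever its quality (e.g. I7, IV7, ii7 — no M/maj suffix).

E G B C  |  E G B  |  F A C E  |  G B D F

I65 - iii - IV7 - V7

E-G-B-C: root C is the tonic; major seventh chord there is I65.
E-G-B: root E is the mediant; minor triad there is iii.
F-A-C-E has root F, degree 4 in C major, so IV7.
G-B-D-F: root G is the dominant; dominant seventh chord there is V7.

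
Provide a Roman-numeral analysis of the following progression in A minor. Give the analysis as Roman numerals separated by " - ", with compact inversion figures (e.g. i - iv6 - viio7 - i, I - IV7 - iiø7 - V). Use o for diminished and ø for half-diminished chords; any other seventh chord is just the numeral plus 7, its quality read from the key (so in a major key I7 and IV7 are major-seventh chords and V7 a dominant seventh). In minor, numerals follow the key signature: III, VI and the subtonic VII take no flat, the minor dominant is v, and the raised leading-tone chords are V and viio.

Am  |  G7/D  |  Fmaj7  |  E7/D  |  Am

Am: minor triad on A = scale degree 1 → i.
G7/D: dominant seventh chord on G = scale degree 7 → VII43.
Fmaj7 has root F, degree 6 in A minor, so VI7.
E7/D: dominant seventh chord on E = scale degree 5 → V42.
Am has root A, degree 1 in A minor, so i.

i - VII43 - VI7 - V42 - i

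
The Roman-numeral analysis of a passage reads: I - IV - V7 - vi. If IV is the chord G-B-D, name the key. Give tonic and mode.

The anchor chord is a major triad on G, labeled IV.
IV on G implies G is the subdominant; that puts the tonic at D, and the uppercase numeral fits major mode.

D major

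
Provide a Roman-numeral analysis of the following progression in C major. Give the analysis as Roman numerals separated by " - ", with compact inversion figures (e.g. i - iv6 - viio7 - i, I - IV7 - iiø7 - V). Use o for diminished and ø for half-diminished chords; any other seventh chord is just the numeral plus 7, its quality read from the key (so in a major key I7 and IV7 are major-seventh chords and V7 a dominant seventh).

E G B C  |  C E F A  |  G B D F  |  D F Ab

I65 - IV43 - V7 - iio

E-G-B-C has root C, degree 1 in C major, so I65.
C-E-F-A: major seventh chord on F = scale degree 4 → IV43.
G-B-D-F: root G is the dominant; dominant seventh chord there is V7.
D-F-Ab is non-diatonic — iio, a mixture chord from C minor.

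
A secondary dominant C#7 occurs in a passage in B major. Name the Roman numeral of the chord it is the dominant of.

V

The chord is a dominant seventh chord on C#.
A dominant resolves down a perfect fifth: C# → F#. In B major, F# is scale degree 5, i.e. V.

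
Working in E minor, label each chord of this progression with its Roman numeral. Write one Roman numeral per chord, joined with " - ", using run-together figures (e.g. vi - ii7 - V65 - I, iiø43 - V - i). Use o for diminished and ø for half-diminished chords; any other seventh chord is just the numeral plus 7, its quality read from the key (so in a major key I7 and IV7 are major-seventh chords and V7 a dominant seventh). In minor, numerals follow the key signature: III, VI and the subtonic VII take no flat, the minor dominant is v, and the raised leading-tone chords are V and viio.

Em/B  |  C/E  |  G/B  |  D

i64 - VI6 - III6 - VII

Em/B: root E is the tonic; minor triad there is i64.
C/E: major triad on C = scale degree 6 → VI6.
G/B: root G is the mediant; major triad there is III6.
D: root D is the subtonic; major triad there is VII.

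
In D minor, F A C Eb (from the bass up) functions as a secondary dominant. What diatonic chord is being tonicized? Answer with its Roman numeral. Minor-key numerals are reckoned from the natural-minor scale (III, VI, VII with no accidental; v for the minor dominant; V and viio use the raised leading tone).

VI

The chord is a dominant seventh chord on F.
A dominant resolves down a perfect fifth: F → Bb. In D minor, Bb is scale degree 6, i.e. VI.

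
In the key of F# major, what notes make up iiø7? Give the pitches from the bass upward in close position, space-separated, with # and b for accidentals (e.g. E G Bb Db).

iiø7 is the half-diminished supertonic seventh, borrowed from the parallel minor. In F# major that root is G#.
So the chord is G#-B-D-F#.

G# B D F#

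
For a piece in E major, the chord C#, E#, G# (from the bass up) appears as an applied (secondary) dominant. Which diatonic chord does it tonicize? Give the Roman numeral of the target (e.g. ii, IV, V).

ii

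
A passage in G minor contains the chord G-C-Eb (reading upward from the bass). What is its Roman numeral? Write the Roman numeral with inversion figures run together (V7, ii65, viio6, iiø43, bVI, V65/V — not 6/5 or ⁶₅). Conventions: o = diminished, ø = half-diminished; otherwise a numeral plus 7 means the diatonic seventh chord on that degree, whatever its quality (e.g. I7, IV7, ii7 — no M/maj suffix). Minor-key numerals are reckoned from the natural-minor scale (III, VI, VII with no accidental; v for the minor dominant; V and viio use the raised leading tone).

iv64

The pitches C-Eb-G form a minor triad rooted on C.
In G minor, C is the subdominant; the diatonic minor triad there is iv.
With G in the bass the chord is in second inversion, so the figured bass is 64.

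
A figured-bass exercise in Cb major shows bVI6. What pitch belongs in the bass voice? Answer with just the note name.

Cb

bVI in Cb major has root Abb; the chord is Abb-Cb-Ebb.
The figure 6 means first inversion — the third is in the bass.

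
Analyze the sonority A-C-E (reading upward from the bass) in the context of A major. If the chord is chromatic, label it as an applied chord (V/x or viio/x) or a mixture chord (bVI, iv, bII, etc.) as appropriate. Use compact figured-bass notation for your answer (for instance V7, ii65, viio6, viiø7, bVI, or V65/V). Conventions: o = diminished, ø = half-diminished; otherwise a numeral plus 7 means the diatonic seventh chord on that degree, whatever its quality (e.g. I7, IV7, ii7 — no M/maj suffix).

i

The pitches A-C-E form a minor triad rooted on A.
A is the first degree of A major. This is the minor tonic, borrowed from the parallel minor.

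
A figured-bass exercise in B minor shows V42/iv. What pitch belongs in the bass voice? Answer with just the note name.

The applied chord V42/iv is rooted on B: B-D#-F#-A.
The figure 42 means third inversion — the seventh is in the bass.

A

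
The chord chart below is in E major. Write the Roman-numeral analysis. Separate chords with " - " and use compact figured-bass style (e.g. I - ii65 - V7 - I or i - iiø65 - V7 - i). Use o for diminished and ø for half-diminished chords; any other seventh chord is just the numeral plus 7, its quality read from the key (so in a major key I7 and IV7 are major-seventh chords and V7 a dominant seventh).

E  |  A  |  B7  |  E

I - IV - V7 - I

E: root E is the tonic; major triad there is I.
A: major triad on A = scale degree 4 → IV.
B7 has root B, degree 5 in E major, so V7.
E: major triad on E = scale degree 1 → I.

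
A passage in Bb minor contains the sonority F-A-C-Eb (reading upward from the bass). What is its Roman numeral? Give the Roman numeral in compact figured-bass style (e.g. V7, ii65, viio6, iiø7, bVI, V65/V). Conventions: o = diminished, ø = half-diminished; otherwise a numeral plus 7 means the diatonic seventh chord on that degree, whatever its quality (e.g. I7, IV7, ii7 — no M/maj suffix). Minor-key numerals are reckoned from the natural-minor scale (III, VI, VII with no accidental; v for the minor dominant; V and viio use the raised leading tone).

The pitches F-A-C-Eb form a dominant seventh chord rooted on F.
F is scale degree 5 in Bb minor, and a dominant seventh chord on that degree is written V7.

V7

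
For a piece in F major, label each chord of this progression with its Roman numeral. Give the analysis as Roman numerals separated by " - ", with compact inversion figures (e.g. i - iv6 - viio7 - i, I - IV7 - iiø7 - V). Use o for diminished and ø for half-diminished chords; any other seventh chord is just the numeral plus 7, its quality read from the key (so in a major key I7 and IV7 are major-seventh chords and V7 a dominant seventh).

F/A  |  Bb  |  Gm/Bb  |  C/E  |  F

F/A: major triad on F = scale degree 1 → I6.
Bb: root Bb is the subdominant; major triad there is IV.
Gm/Bb has root G, degree 2 in F major, so ii6.
C/E: root C is the dominant; major triad there is V6.
F: major triad on F = scale degree 1 → I.

I6 - IV - ii6 - V6 - I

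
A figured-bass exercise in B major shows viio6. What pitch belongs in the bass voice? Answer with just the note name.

C#

viio in B major has root A#; the chord is A#-C#-E.
The figure 6 means first inversion — the third is in the bass.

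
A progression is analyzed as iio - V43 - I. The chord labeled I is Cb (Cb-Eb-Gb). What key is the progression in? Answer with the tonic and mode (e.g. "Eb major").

Cb major

The chord Cb is a major triad rooted on Cb; its label is I.
If Cb is scale degree 1 and the mode makes that degree carry a major triad, the tonic is Cb and the mode is major.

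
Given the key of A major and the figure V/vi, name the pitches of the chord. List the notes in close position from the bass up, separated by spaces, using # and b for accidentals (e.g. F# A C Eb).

C# E# G#

V/vi is a secondary dominant — the dominant triad of vi. vi in A major is F#, so the applied chord's root is C#, a perfect fifth above.
Building a major triad on C# gives C#-E#-G#.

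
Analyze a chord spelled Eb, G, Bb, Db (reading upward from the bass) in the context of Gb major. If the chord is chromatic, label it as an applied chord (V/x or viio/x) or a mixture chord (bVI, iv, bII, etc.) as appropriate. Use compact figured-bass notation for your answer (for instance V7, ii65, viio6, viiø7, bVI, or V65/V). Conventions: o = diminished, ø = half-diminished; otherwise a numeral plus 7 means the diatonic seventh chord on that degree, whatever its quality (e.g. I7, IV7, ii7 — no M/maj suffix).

Stacked in thirds the chord is Eb-G-Bb-Db: a dominant seventh chord on Eb.
Eb is not a diatonic chord root with this quality in Gb major, but it lies a perfect fifth above Ab (ii), so the chord functions as an applied dominant of ii.

V7/ii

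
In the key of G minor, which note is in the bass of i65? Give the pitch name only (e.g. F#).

i in G minor has root G; the chord is G-Bb-D-F.
The figure 65 means first inversion — the third is in the bass.

Bb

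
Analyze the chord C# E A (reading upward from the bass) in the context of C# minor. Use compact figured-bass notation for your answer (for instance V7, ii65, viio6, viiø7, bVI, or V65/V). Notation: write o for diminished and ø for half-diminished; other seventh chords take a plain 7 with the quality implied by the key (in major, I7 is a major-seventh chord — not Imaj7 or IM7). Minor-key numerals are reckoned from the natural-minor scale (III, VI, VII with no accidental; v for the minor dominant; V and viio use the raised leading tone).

VI6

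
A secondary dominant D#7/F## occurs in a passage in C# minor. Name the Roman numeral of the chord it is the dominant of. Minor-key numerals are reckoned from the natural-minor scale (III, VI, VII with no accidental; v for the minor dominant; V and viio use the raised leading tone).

V

The chord is a dominant seventh chord on D#.
A dominant resolves down a perfect fifth: D# → G#. In C# minor, G# is scale degree 5, i.e. V.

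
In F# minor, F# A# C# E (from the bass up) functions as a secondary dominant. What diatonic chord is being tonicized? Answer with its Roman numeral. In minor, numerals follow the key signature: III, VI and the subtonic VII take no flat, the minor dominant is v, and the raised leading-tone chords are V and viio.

The chord is a dominant seventh chord on F#.
A dominant resolves down a perfect fifth: F# → B. In F# minor, B is scale degree 4, i.e. iv.

iv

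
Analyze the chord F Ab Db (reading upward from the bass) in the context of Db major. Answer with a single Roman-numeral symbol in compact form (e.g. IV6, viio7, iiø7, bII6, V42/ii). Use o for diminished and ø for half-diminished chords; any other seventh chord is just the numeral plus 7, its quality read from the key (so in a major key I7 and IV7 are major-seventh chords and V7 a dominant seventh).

I6

The pitches Db-F-Ab form a major triad rooted on Db.
In Db major, Db is the tonic; the diatonic major triad there is I.
With F in the bass the chord is in first inversion, so the figured bass is 6.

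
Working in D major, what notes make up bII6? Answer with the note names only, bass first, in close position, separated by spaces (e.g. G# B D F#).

G Bb Eb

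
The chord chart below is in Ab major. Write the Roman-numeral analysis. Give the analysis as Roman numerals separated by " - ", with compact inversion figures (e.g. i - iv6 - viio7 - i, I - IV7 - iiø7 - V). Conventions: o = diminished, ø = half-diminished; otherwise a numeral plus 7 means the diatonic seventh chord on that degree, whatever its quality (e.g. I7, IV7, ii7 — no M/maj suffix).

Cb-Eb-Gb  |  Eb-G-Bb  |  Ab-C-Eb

bIII - V - I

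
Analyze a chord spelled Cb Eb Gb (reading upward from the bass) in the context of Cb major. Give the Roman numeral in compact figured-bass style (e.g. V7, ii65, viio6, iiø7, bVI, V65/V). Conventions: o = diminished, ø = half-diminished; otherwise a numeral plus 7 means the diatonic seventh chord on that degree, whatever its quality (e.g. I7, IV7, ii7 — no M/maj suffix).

I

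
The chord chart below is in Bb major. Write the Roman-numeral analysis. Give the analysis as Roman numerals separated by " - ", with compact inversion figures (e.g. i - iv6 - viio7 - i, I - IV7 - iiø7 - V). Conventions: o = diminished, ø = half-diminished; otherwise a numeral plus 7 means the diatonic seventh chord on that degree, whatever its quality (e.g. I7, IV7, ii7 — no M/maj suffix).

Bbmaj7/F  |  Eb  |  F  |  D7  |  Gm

I43 - IV - V - V7/vi - vi

Bbmaj7/F: root Bb is the tonic; major seventh chord there is I43.
Eb has root Eb, degree 4 in Bb major, so IV.
F has root F, degree 5 in Bb major, so V.
D7: a dominant seventh chord on D, the applied dominant of vi → V7/vi.
Gm: minor triad on G = scale degree 6 → vi.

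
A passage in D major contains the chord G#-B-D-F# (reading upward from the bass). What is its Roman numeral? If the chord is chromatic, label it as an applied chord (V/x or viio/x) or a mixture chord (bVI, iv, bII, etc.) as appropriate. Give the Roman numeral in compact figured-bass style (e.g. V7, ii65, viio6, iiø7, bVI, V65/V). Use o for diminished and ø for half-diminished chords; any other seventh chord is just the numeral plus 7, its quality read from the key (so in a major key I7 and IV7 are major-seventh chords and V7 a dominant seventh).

Stacked in thirds the chord is G#-B-D-F#: a half-diminished seventh chord on G#.
G# sits a half step below A (V in D major); a diminished chord there is the applied leading-tone chord of V.

viiø7/V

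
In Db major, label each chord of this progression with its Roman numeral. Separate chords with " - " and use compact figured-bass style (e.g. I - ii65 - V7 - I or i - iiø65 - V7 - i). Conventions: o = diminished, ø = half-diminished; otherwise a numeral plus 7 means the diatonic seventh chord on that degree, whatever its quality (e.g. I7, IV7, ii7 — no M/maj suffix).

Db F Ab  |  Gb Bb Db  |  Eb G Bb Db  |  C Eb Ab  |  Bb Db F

I - IV - V7/V - V6 - vi

Db-F-Ab has root Db, degree 1 in Db major, so I.
Gb-Bb-Db: major triad on Gb = scale degree 4 → IV.
Eb-G-Bb-Db is the secondary dominant of V (dominant seventh chord on Eb): V7/V.
C-Eb-Ab: major triad on Ab = scale degree 5 → V6.
Bb-Db-F: root Bb is the submediant; minor triad there is vi.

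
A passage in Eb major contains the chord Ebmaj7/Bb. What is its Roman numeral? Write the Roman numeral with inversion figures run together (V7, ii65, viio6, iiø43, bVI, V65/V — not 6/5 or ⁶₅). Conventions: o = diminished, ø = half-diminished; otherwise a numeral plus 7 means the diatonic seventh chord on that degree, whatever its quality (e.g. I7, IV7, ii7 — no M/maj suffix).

The pitches Eb-G-Bb-D form a major seventh chord rooted on Eb.
In Eb major, Eb is the tonic; the diatonic major seventh chord there is I7.
With Bb in the bass the chord is in second inversion, so the figured bass is 43.

I43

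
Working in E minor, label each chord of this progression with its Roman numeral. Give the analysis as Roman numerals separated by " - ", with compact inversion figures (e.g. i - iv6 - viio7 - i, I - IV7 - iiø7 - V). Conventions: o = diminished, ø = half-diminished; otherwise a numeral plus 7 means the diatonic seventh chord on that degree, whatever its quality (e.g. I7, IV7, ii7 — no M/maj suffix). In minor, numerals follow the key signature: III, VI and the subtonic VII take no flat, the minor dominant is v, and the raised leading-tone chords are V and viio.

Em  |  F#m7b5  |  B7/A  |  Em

i - iiø7 - V42 - i

Em has root E, degree 1 in E minor, so i.
F#m7b5 has root F#, degree 2 in E minor, so iiø7.
B7/A has root B, degree 5 in E minor, so V42.
Em: minor triad on E = scale degree 1 → i.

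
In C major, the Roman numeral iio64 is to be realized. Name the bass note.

iio in C major has root D; the chord is D-F-Ab.
The figure 64 means second inversion — the fifth is in the bass.

Ab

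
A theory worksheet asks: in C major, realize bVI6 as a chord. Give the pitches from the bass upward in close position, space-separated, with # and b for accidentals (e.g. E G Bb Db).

C Eb Ab

bVI6 is a major triad on the lowered sixth degree, borrowed from the parallel minor. In C major that root is Ab.
So the chord is Ab-C-Eb.
With the 6 figure the chord is in first inversion; from the bass C upward in close position it reads C-Eb-Ab.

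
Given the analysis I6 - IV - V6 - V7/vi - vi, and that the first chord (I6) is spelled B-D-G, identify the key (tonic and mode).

G major

The anchor chord is a major triad on G, labeled I6.
If G is scale degree 1 and the mode makes that degree carry a major triad, the tonic is G and the mode is major.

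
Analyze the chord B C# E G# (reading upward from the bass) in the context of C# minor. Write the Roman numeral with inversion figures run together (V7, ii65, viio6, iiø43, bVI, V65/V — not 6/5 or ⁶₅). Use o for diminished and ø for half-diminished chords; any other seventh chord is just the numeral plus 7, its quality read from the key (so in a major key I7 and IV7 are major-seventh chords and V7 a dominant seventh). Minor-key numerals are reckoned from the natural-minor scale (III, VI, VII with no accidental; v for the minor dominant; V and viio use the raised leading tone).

Stacked in thirds the chord is C#-E-G#-B: a minor seventh chord on C#.
C# is scale degree 1 in C# minor, and a minor seventh chord on that degree is written i7.
With B in the bass the chord is in third inversion, so the figured bass is 42.

i42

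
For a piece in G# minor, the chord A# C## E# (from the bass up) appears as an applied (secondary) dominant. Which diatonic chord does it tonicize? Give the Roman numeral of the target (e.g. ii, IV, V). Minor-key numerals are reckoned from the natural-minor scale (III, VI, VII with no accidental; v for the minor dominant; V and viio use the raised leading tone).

V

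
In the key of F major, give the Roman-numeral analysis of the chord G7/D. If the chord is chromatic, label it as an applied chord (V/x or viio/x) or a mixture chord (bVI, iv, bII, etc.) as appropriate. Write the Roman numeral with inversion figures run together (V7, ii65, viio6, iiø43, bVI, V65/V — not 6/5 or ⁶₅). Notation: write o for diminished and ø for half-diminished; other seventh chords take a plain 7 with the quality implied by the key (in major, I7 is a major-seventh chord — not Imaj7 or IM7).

V43/V

The pitches G-B-D-F form a dominant seventh chord rooted on G.
G is not a diatonic chord root with this quality in F major, but it lies a perfect fifth above C (V), so the chord functions as an applied dominant of V.
With D in the bass the chord is in second inversion, so the figured bass is 43.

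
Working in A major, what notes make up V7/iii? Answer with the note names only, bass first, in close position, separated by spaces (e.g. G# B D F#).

G# B# D# F#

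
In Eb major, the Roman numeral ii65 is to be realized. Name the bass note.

Ab

ii in Eb major has root F; the chord is F-Ab-C-Eb.
The figure 65 means first inversion — the third is in the bass.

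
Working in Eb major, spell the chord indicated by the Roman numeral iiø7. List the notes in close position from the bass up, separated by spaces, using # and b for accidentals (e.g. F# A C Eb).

Scale degree 2 in Eb major is F; here the chord built on it is altered to a half-diminished seventh chord. iiø7 is the half-diminished supertonic seventh, borrowed from the parallel minor.
So the chord is F-Ab-Cb-Eb, a half-diminished seventh chord.

F Ab Cb Eb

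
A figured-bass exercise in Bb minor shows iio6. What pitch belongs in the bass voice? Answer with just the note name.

iio in Bb minor has root C; the chord is C-Eb-Gb.
The figure 6 means first inversion — the third is in the bass.

Eb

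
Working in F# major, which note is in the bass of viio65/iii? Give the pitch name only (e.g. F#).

The applied chord viio65/iii is rooted on G##: G##-B#-D#-F#.
The figure 65 means first inversion — the third is in the bass.

B#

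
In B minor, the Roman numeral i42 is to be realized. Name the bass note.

A

i in B minor has root B; the chord is B-D-F#-A.
The figure 42 means third inversion — the seventh is in the bass.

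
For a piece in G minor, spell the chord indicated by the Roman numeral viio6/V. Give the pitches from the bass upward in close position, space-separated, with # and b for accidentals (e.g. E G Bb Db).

E G C#

The slash marks an applied leading-tone chord: viio of V. In G minor, V is D, so the leading tone to it is C#, a half step below.
Building a diminished triad on C# gives C#-E-G.
With the 6 figure the chord is in first inversion; from the bass E upward in close position it reads E-G-C#.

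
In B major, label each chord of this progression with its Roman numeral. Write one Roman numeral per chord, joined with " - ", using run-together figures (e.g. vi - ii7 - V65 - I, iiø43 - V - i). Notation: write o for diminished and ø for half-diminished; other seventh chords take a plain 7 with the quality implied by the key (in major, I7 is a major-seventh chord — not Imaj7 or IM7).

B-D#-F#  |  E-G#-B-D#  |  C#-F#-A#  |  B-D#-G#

B-D#-F# has root B, degree 1 in B major, so I.
E-G#-B-D#: major seventh chord on E = scale degree 4 → IV7.
C#-F#-A# has root F#, degree 5 in B major, so V64.
B-D#-G#: root G# is the submediant; minor triad there is vi6.

I - IV7 - V64 - vi6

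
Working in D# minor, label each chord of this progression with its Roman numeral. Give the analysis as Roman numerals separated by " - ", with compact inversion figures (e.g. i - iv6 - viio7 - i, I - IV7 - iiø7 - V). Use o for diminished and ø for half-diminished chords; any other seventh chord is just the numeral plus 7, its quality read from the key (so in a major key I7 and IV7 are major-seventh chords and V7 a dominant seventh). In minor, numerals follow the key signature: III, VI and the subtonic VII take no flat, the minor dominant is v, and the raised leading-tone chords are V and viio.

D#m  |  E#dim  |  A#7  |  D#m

i - iio - V7 - i

D#m: root D# is the tonic; minor triad there is i.
E#dim has root E#, degree 2 in D# minor, so iio.
A#7: root A# is the dominant; dominant seventh chord there is V7.
D#m: root D# is the tonic; minor triad there is i.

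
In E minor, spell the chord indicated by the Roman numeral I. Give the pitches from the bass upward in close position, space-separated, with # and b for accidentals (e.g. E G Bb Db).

Scale degree 1 in E minor is E; here the chord built on it is altered to a major triad. I is the major tonic (Picardy third), borrowed from the parallel major.
So the chord is E-G#-B.

E G# B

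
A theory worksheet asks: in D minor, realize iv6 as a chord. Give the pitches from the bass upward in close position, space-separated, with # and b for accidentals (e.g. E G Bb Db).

Bb D G

In D minor, the subdominant is G, and the diatonic chord built there is a minor triad.
Stacking thirds from G gives G-Bb-D.
The figured bass 6 indicates first inversion, placing the third (Bb) in the bass: Bb-D-G.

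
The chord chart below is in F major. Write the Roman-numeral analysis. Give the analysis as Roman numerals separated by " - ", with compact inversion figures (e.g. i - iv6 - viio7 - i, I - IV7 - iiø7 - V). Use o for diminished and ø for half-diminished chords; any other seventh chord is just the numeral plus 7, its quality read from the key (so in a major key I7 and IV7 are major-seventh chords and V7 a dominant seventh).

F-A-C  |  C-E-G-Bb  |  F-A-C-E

F-A-C: root F is the tonic; major triad there is I.
C-E-G-Bb has root C, degree 5 in F major, so V7.
F-A-C-E has root F, degree 1 in F major, so I7.

I - V7 - I7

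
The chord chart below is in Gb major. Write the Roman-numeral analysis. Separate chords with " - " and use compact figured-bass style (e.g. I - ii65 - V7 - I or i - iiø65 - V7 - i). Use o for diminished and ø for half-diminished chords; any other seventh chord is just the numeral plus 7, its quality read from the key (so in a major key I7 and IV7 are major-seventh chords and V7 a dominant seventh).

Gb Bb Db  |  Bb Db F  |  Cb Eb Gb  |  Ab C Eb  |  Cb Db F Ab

I - iii - IV - V/V - V42

Gb-Bb-Db: root Gb is the tonic; major triad there is I.
Bb-Db-F has root Bb, degree 3 in Gb major, so iii.
Cb-Eb-Gb: major triad on Cb = scale degree 4 → IV.
Ab-C-Eb: a major triad on Ab, the applied dominant of V → V/V.
Cb-Db-F-Ab has root Db, degree 5 in Gb major, so V42.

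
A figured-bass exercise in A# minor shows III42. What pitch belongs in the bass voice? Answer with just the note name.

B#

III in A# minor has root C#; the chord is C#-E#-G#-B#.
The figure 42 means third inversion — the seventh is in the bass.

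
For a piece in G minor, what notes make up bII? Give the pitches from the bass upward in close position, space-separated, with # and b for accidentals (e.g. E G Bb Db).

bII is the Neapolitan chord — a major triad on the lowered second degree. In G minor that root is Ab.
So the chord is Ab-C-Eb.

Ab C Eb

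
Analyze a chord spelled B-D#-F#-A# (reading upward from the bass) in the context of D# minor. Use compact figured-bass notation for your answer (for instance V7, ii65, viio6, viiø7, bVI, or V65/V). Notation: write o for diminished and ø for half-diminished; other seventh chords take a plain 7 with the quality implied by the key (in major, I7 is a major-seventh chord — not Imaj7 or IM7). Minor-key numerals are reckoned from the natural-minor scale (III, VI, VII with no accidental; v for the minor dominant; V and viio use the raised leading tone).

VI7

The pitches B-D#-F#-A# form a major seventh chord rooted on B.
B is scale degree 6 in D# minor, and a major seventh chord on that degree is written VI7.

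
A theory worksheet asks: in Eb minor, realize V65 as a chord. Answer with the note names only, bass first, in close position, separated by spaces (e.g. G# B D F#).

D F Ab Bb

In Eb minor, the fifth degree is Bb. The dominant is major (leading tone raised), so V is a dominant seventh chord.
That chord is spelled Bb-D-F-Ab.
With the 65 figure the chord is in first inversion; from the bass D upward in close position it reads D-F-Ab-Bb.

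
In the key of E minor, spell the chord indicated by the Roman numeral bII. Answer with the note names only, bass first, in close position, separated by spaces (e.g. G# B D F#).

F A C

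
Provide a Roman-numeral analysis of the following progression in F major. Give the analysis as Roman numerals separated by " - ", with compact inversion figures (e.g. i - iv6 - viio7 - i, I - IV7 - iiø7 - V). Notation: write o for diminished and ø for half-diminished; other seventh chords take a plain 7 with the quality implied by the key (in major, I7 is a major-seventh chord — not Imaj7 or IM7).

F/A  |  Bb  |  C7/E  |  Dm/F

I6 - IV - V65 - vi6

F/A has root F, degree 1 in F major, so I6.
Bb: major triad on Bb = scale degree 4 → IV.
C7/E: root C is the dominant; dominant seventh chord there is V65.
Dm/F has root D, degree 6 in F major, so vi6.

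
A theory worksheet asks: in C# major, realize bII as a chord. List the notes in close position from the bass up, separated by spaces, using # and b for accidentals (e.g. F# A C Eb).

D F# A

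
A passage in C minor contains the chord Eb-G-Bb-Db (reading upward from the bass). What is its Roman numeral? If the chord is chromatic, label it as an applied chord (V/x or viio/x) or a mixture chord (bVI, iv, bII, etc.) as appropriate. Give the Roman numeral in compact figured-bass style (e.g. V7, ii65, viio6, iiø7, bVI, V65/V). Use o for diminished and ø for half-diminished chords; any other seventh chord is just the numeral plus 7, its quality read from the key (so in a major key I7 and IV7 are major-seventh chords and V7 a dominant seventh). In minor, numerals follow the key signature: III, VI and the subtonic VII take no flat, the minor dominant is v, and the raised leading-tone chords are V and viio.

Stacked in thirds the chord is Eb-G-Bb-Db: a dominant seventh chord on Eb.
Eb is not a diatonic chord root with this quality in C minor, but it lies a perfect fifth above Ab (VI), so the chord functions as an applied dominant of VI.

V7/VI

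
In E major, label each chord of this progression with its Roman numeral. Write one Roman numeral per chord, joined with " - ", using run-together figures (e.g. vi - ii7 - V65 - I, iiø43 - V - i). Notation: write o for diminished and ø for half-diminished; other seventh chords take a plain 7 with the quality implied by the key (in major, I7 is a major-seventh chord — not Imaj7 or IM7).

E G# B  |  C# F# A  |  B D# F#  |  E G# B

I - ii64 - V - I

E-G#-B has root E, degree 1 in E major, so I.
C#-F#-A: minor triad on F# = scale degree 2 → ii64.
B-D#-F#: major triad on B = scale degree 5 → V.
E-G#-B: major triad on E = scale degree 1 → I.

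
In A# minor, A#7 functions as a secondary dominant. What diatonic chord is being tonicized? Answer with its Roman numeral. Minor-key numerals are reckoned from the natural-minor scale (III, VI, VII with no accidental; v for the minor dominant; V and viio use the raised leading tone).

The chord is a dominant seventh chord on A#.
A dominant resolves down a perfect fifth: A# → D#. In A# minor, D# is scale degree 4, i.e. iv.

iv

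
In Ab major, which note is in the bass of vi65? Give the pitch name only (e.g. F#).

Ab

vi in Ab major has root F; the chord is F-Ab-C-Eb.
The figure 65 means first inversion — the third is in the bass.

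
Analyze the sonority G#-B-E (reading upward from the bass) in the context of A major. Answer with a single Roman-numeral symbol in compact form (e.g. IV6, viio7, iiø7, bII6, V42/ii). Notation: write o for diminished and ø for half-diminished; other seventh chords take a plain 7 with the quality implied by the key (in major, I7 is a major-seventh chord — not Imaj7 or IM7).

The pitches E-G#-B form a major triad rooted on E.
In A major, E is the dominant; the diatonic major triad there is V.
With G# in the bass the chord is in first inversion, so the figured bass is 6.

V6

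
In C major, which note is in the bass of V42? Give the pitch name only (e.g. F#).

V in C major has root G; the chord is G-B-D-F.
The figure 42 means third inversion — the seventh is in the bass.

F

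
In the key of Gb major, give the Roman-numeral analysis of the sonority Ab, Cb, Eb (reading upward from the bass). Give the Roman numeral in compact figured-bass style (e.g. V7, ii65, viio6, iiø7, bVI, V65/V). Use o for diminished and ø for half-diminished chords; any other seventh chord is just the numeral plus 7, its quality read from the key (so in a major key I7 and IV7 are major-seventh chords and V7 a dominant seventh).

ii

The pitches Ab-Cb-Eb form a minor triad rooted on Ab.
In Gb major, Ab is the supertonic; the diatonic minor triad there is ii.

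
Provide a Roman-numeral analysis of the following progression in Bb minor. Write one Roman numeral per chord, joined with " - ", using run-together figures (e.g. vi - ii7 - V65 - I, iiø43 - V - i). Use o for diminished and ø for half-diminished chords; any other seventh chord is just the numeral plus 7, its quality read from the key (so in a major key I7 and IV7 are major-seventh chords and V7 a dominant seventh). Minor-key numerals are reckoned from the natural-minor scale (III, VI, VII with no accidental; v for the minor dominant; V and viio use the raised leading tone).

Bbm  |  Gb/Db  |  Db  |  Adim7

i - VI64 - III - viio7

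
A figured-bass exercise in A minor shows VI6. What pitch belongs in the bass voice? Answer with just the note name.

A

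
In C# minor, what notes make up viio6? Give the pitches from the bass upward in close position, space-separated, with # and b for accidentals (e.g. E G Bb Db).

In C# minor, the leading-tone chord is built on the raised seventh degree, B#.
That chord is spelled B#-D#-F#.
With the 6 figure the chord is in first inversion; from the bass D# upward in close position it reads D#-F#-B#.

D# F# B#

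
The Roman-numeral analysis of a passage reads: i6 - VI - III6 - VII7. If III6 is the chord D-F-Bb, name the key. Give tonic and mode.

The chord Bb/D is a major triad rooted on Bb; its label is III6.
Counting down 2 scale steps from Bb places the tonic on G; a major triad on degree 3 is diatonic only in minor.

G minor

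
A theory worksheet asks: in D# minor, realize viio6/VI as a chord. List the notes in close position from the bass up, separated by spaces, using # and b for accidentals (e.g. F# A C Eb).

C# E A#

viio6/VI is a secondary leading-tone chord. The target VI is B in D# minor; the applied chord is rooted a semitone below, on A#.
Building a diminished triad on A# gives A#-C#-E.
With the 6 figure the chord is in first inversion; from the bass C# upward in close position it reads C#-E-A#.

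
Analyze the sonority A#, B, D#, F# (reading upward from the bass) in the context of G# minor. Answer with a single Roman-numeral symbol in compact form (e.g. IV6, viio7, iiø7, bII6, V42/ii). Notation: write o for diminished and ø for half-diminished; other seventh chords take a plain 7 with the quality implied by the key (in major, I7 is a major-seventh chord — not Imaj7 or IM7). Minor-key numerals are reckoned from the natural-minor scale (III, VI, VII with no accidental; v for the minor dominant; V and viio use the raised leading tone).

The pitches B-D#-F#-A# form a major seventh chord rooted on B.
B is scale degree 3 in G# minor, and a major seventh chord on that degree is written III7.
With A# in the bass the chord is in third inversion, so the figured bass is 42.

III42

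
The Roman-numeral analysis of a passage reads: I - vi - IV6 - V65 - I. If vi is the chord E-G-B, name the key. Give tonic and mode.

G major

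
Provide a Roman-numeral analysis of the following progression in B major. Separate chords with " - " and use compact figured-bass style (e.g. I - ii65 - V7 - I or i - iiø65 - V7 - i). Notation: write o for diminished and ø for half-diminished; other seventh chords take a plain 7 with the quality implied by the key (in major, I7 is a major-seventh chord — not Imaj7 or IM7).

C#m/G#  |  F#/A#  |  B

C#m/G# has root C#, degree 2 in B major, so ii64.
F#/A# has root F#, degree 5 in B major, so V6.
B: major triad on B = scale degree 1 → I.

ii64 - V6 - I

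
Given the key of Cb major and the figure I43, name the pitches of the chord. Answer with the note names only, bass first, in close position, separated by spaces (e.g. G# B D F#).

In Cb major, the tonic is Cb, and the diatonic chord built there is a major seventh chord.
Stacking thirds from Cb gives Cb-Eb-Gb-Bb.
The figured bass 43 indicates second inversion, placing the fifth (Gb) in the bass: Gb-Bb-Cb-Eb.

Gb Bb Cb Eb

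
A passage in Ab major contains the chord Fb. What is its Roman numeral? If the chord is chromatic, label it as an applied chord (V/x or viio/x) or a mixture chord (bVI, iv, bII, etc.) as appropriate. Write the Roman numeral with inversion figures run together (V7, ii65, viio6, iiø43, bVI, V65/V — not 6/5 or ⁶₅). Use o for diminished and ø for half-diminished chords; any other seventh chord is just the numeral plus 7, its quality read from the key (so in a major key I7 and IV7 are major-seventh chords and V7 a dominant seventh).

The pitches Fb-Ab-Cb form a major triad rooted on Fb.
Fb is the lowered sixth degree of Ab major (diatonic 6 would be F). This is a major triad on the lowered sixth degree, borrowed from the parallel minor.

bVI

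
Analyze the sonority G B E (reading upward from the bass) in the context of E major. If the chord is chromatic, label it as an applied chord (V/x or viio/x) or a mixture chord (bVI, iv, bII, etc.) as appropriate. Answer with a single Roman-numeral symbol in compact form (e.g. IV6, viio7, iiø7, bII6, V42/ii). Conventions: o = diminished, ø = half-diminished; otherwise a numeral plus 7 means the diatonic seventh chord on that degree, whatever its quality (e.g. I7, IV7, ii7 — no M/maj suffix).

The pitches E-G-B form a minor triad rooted on E.
E is the first degree of E major. This is the minor tonic, borrowed from the parallel minor.
With G in the bass the chord is in first inversion, so the figured bass is 6.

i6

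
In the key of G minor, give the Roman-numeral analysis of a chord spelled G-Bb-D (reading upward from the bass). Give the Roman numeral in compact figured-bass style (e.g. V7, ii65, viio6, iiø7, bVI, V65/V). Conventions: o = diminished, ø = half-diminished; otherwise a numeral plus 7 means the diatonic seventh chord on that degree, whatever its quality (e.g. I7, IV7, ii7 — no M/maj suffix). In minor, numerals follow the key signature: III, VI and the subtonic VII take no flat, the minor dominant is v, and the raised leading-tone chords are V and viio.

i

Stacked in thirds the chord is G-Bb-D: a minor triad on G.
G is scale degree 1 in G minor, and a minor triad on that degree is written i.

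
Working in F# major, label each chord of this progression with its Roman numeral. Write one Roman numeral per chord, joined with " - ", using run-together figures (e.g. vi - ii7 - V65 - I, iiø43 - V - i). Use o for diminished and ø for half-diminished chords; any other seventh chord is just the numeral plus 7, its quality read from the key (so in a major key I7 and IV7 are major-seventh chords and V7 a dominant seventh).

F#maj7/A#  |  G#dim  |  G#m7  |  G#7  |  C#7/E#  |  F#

F#maj7/A#: major seventh chord on F# = scale degree 1 → I65.
G#dim: diminished triad on G# — chromatic; iio (borrowed from the parallel minor).
G#m7: minor seventh chord on G# = scale degree 2 → ii7.
G#7 is the secondary dominant of V (dominant seventh chord on G#): V7/V.
C#7/E#: root C# is the dominant; dominant seventh chord there is V65.
F#: major triad on F# = scale degree 1 → I.

I65 - iio - ii7 - V7/V - V65 - I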